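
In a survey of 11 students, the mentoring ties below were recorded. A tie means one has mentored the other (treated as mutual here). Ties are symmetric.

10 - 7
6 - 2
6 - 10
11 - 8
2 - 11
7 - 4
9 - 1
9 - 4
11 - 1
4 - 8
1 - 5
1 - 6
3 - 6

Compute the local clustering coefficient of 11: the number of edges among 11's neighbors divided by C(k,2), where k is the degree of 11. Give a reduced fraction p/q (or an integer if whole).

0

11's neighbors: 1, 2, and 8 (k = 3).
Possible neighbor pairs: C(3,2) = 3. Edges among them: none → e = 0.
Clustering(11) = 0/3 = 0.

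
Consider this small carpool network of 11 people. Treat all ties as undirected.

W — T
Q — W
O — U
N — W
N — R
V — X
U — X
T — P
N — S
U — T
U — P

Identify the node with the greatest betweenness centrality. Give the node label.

W

Unnormalized betweenness of each node: N:17, O:0, P:0, Q:0, R:0, S:0, T:25, U:23, V:0, W:27, X:9.
W has the largest value, 27, making it the main broker — the node through which the most shortest paths run.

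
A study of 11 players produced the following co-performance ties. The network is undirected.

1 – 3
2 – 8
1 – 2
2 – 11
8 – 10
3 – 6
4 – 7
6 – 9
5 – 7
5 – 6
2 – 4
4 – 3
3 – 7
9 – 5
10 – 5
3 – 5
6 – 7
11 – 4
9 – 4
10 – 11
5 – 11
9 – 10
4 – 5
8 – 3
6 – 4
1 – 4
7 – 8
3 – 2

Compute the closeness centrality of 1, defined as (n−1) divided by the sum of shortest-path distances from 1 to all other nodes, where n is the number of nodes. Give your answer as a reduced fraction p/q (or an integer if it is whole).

5/9

Distances from 1: 2:1, 3:1, 4:1, 5:2, 6:2, 7:2, 8:2, 9:2, 10:3, 11:2. Sum = 18.
n = 11, so closeness = 10/18 = 5/9.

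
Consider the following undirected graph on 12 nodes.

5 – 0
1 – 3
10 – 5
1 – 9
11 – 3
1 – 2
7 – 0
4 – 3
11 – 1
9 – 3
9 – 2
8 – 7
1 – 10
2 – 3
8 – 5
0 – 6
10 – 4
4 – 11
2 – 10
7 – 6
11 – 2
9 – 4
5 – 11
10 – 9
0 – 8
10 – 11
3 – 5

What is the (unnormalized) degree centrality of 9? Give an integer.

5

9 is directly tied to 1, 2, 3, 4, and 10. That is 5 neighbors, so the degree of 9 is 5.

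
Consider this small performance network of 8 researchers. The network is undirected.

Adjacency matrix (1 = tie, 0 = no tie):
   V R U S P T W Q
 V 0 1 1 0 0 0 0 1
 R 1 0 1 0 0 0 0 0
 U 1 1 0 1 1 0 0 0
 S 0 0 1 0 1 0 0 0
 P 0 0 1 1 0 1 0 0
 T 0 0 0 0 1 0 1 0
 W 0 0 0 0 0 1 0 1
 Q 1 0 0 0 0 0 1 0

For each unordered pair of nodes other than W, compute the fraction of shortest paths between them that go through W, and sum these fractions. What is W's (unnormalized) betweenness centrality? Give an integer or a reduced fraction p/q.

2

Pairs whose geodesics pass through W — V–T: 1/2; P–Q: 1/2; T–Q: 1.
All other pairs contribute 0.
Summing the contributions gives betweenness(W) = 2.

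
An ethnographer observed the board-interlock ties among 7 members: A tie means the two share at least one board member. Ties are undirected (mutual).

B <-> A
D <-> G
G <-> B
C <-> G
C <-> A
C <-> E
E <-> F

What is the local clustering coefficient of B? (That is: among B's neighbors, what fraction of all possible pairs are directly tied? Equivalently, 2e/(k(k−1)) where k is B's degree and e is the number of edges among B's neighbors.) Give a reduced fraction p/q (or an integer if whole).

B's neighbors: A and G (k = 2).
Possible neighbor pairs: C(2,2) = 1. Edges among them: none → e = 0.
Clustering(B) = 0/1.

0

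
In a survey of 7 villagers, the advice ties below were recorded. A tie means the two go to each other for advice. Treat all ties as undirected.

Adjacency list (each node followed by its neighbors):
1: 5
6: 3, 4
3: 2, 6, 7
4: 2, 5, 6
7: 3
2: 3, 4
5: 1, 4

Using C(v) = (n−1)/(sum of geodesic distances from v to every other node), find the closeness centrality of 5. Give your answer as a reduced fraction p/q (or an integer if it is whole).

Distances from 5: 1:1, 2:2, 3:3, 4:1, 6:2, 7:4. Sum = 13.
n = 7, so closeness = 6/13.

6/13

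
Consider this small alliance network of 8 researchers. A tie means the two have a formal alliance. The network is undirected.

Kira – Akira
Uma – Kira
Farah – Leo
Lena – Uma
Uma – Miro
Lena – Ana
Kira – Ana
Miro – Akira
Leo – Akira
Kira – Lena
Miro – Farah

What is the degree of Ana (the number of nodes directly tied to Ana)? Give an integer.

Ana is directly tied to Kira and Lena. That is 2 neighbors, so the degree of Ana is 2.

2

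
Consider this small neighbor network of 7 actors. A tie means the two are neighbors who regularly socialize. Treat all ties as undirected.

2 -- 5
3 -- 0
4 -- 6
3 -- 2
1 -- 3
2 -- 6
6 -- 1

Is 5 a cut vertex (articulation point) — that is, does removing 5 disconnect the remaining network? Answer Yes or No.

No

Even without 5, every remaining node can still reach every other (the residual graph is connected), so 5 is not a cut vertex.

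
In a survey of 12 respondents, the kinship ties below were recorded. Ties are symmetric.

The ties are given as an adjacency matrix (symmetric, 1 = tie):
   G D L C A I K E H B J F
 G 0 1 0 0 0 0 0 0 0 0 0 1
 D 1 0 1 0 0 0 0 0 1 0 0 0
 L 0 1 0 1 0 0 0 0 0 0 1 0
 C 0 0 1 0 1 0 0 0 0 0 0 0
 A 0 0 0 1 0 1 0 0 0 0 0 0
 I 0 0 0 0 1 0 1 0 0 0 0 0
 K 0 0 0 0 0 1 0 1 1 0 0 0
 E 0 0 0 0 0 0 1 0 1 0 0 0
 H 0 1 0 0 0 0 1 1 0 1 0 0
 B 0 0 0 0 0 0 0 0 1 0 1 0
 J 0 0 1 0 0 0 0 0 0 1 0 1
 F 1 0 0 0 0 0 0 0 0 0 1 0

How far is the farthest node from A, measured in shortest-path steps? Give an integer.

4

Distances from A: B:4, C:1, D:3, E:3, F:4, G:4, H:3, I:1, J:3, K:2, L:2.
The largest is 4 (to G, B, and F), so the eccentricity of A is 4.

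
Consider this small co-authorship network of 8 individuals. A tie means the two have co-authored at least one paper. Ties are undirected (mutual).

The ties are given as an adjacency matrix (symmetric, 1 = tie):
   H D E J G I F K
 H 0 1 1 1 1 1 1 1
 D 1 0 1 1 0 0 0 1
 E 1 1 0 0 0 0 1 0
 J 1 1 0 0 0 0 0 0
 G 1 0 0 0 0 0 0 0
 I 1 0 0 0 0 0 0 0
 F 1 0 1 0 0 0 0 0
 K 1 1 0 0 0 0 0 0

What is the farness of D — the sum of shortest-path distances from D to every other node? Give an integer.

Distances from D: E:1, F:2, G:2, H:1, I:2, J:1, K:1.
Sum = 1 + 2 + 2 + 1 + 2 + 1 + 1 = 10.

10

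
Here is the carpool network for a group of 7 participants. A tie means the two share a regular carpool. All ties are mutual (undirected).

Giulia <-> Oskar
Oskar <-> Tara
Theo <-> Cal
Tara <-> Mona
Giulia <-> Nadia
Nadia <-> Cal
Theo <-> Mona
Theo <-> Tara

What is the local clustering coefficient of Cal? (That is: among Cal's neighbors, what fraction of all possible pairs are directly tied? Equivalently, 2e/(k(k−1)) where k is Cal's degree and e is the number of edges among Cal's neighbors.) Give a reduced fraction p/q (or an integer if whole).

0

Cal's neighbors: Nadia and Theo (k = 2).
Possible neighbor pairs: C(2,2) = 1. Edges among them: none → e = 0.
Clustering(Cal) = 0/1.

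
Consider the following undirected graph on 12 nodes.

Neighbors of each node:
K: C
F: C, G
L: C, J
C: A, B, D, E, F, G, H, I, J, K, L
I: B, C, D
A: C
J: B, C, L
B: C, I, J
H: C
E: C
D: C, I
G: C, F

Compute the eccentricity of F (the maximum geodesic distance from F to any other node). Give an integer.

2

Distances from F: A:2, B:2, C:1, D:2, E:2, G:1, H:2, I:2, J:2, K:2, L:2.
The largest is 2 (to I, A, J, H, L, D, B, E, and K), so the eccentricity of F is 2.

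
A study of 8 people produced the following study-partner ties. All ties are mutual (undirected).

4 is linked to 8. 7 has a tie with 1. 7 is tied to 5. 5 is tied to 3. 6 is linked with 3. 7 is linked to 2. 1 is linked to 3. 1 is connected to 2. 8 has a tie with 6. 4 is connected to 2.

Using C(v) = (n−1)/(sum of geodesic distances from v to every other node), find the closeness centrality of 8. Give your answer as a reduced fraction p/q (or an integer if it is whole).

Distances from 8: 1:3, 2:2, 3:2, 4:1, 5:3, 6:1, 7:3. Sum = 15.
n = 8, so closeness = 7/15.

7/15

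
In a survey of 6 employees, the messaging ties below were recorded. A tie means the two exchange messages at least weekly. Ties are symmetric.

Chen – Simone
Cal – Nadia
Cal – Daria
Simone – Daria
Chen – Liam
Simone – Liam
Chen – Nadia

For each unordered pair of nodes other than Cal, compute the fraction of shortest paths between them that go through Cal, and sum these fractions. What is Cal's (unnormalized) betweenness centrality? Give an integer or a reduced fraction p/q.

1

Pairs whose geodesics pass through Cal — Nadia–Daria: 1.
All other pairs contribute 0.
Summing the contributions gives betweenness(Cal) = 1.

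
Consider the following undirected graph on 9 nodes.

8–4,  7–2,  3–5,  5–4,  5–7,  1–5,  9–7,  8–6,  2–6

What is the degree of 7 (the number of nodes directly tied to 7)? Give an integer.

3

7 is directly tied to 2, 5, and 9. That is 3 neighbors, so the degree of 7 is 3.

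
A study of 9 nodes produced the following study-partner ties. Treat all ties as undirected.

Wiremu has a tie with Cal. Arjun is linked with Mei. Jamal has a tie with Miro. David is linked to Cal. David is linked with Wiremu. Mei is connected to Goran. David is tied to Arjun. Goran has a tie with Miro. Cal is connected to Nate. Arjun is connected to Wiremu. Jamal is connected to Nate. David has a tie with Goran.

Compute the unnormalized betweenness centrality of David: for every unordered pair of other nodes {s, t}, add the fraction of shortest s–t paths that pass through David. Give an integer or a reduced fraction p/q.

Pairs whose geodesics pass through David — Cal–Miro: 1/2; Cal–Goran: 1; Cal–Mei: 2/3; Cal–Arjun: 1/2; Nate–Goran: 1/2; Nate–Mei: 2/4; Nate–Arjun: 1/2; Jamal–Arjun: 2/4; Miro–Arjun: 1/2; Miro–Wiremu: 1; Goran–Arjun: 1/2; Goran–Wiremu: 1.
All other pairs contribute 0.
Summing the contributions gives betweenness(David) = 23/3.

23/3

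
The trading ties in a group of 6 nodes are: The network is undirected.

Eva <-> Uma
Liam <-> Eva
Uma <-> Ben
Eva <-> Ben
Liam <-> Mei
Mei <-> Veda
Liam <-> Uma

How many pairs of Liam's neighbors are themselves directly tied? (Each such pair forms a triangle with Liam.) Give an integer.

Liam's neighbors: Eva, Mei, and Uma.
Neighbor pairs that are themselves tied: Liam–Eva–Uma. Each forms one triangle with Liam, for 1 in total.

1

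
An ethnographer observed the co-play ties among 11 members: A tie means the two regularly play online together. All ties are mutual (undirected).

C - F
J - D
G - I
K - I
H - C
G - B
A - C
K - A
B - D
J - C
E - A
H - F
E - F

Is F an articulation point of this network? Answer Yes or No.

Even without F, every remaining node can still reach every other (the residual graph is connected), so F is not a cut vertex.

No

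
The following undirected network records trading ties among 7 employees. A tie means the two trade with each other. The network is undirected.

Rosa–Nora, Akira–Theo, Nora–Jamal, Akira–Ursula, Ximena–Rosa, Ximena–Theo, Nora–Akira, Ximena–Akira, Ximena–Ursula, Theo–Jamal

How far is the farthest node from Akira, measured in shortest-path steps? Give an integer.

Distances from Akira: Jamal:2, Nora:1, Rosa:2, Theo:1, Ursula:1, Ximena:1.
The largest is 2 (to Jamal and Rosa), so the eccentricity of Akira is 2.

2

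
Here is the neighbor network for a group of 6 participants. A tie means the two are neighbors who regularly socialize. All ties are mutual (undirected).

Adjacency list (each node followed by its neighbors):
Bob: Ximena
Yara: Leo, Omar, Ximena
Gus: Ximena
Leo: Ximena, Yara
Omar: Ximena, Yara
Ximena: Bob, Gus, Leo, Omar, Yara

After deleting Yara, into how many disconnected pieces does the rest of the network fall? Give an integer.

1

Yara's neighbors (Leo, Omar, and Ximena) remain reachable from one another through other ties, so the rest of the network stays in one piece.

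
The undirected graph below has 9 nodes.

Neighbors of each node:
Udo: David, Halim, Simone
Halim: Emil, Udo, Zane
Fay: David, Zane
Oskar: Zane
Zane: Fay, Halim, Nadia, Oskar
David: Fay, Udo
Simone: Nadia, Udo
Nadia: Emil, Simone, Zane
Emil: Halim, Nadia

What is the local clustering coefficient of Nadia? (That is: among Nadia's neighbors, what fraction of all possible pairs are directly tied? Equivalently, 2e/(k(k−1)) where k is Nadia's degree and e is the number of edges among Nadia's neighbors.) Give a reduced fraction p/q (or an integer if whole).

Nadia's neighbors: Emil, Simone, and Zane (k = 3).
Possible neighbor pairs: C(3,2) = 3. Edges among them: none → e = 0.
Clustering(Nadia) = 0/3 = 0.

0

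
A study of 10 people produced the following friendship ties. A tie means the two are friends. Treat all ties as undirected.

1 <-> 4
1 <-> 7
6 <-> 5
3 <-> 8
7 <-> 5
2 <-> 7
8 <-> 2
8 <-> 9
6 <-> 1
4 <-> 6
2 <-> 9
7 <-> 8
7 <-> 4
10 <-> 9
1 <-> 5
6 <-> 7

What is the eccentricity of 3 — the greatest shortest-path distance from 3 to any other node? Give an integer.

3

Distances from 3: 1:3, 2:2, 4:3, 5:3, 6:3, 7:2, 8:1, 9:2, 10:3.
The largest is 3 (to 10, 6, 5, 4, and 1), so the eccentricity of 3 is 3.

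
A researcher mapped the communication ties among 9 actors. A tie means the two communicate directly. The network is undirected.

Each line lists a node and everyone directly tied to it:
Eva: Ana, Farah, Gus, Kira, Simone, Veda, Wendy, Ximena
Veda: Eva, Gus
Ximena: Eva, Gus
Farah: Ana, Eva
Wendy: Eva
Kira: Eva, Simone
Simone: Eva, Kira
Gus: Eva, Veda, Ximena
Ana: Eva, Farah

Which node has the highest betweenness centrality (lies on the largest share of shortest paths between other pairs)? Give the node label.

Unnormalized betweenness of each node: Ana:0, Eva:47/2, Farah:0, Gus:1/2, Kira:0, Simone:0, Veda:0, Wendy:0, Ximena:0.
Eva has the largest value, 47/2, making it the main broker — the node through which the most shortest paths run.

Eva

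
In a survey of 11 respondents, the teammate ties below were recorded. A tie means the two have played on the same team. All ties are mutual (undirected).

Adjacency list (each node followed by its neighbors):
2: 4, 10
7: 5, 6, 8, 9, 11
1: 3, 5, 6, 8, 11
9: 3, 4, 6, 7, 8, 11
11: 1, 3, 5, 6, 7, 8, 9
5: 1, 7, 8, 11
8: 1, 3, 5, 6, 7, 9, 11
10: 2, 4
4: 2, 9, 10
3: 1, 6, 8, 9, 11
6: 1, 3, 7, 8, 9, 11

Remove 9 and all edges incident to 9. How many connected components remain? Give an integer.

2

Without 9, the remaining ties split the others into: {2, 4, 10}; {1, 3, 5, 6, 7, 8, 11}.
That's 2 separate components.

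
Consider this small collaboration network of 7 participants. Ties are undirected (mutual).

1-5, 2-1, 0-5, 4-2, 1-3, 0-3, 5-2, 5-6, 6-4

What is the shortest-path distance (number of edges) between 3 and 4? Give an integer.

One shortest route is 3 – 1 – 2 – 4, which uses 3 edges, and at distance 2 from 3 we only reach {2, 5}, which does not include 4. So d(3,4) = 3.

3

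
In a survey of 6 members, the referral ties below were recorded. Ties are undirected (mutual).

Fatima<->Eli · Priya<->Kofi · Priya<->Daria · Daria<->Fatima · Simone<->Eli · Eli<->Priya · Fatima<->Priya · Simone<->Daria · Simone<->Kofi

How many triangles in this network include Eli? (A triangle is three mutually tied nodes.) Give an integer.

Eli's neighbors: Fatima, Priya, and Simone.
Neighbor pairs that are themselves tied: Eli–Fatima–Priya. Each forms one triangle with Eli, for 1 in total.

1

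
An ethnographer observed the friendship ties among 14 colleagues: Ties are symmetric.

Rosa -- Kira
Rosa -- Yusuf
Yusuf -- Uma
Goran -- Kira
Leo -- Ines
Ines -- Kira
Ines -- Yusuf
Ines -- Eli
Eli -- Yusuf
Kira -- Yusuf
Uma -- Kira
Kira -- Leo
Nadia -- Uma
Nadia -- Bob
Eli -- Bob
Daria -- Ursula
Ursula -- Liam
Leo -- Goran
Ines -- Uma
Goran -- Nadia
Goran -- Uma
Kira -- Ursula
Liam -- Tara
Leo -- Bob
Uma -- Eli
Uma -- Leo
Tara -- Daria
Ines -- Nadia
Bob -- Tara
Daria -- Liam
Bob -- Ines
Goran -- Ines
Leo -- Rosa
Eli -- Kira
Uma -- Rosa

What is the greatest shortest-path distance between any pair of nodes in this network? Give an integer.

3

Eccentricity of each node (its greatest distance to any other): Bob:3, Daria:3, Eli:3, Goran:3, Ines:3, Kira:3, Leo:3, Liam:3, Nadia:3, Rosa:3, Tara:3, Uma:3, Ursula:3, Yusuf:3.
The maximum eccentricity is 3, realized for instance by the pair Ines–Daria via Ines – Bob – Tara – Daria. So the diameter is 3.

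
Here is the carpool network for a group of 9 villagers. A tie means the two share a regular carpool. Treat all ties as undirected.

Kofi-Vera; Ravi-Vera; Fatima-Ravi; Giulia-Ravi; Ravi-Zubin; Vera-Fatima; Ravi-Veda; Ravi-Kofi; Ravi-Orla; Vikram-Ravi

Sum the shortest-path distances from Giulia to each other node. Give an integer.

Distances from Giulia: Fatima:2, Kofi:2, Orla:2, Ravi:1, Veda:2, Vera:2, Vikram:2, Zubin:2.
Sum = 2 + 2 + 2 + 1 + 2 + 2 + 2 + 2 = 15.

15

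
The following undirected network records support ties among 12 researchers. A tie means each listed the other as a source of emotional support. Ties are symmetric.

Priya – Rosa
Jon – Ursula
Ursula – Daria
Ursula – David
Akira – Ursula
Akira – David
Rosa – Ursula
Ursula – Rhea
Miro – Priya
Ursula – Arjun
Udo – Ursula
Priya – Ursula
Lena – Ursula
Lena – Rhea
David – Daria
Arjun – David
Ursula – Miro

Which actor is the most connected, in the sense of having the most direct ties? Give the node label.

Ursula

Degrees — Akira:2, Arjun:2, Daria:2, David:4, Jon:1, Lena:2, Miro:2, Priya:3, Rhea:2, Rosa:2, Udo:1, Ursula:11.
The maximum is 11, attained only by Ursula.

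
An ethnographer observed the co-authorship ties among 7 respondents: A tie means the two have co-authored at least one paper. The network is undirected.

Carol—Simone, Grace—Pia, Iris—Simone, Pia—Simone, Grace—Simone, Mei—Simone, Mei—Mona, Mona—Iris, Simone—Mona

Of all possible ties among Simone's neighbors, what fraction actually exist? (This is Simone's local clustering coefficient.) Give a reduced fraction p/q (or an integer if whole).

Simone's neighbors: Carol, Grace, Iris, Mei, Mona, and Pia (k = 6).
Possible neighbor pairs: C(6,2) = 15. Edges among them: Grace–Pia, Iris–Mona, Mei–Mona → e = 3.
Clustering(Simone) = 3/15 = 1/5.

1/5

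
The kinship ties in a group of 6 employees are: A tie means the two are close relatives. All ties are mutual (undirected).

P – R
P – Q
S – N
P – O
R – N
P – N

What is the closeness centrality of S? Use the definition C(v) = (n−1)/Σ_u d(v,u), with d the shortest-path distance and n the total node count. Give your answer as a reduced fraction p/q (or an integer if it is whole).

Distances from S: N:1, O:3, P:2, Q:3, R:2. Sum = 11.
n = 6, so closeness = 5/11.

5/11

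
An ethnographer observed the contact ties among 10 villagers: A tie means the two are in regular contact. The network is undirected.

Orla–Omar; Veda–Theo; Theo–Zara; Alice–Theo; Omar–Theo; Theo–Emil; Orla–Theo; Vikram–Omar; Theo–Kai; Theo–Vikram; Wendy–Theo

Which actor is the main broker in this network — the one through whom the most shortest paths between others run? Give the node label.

Theo

Unnormalized betweenness of each node: Alice:0, Emil:0, Kai:0, Omar:1/2, Orla:0, Theo:67/2, Veda:0, Vikram:0, Wendy:0, Zara:0.
Theo has the largest value, 67/2, making it the main broker — the node through which the most shortest paths run.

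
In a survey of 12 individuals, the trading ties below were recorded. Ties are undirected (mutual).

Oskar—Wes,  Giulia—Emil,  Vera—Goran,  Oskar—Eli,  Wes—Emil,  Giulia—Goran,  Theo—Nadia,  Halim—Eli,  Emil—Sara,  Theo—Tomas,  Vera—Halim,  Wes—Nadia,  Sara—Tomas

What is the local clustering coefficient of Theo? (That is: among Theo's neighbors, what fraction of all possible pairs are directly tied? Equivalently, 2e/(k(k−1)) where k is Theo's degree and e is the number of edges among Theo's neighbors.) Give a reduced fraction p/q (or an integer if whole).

0

Theo's neighbors: Nadia and Tomas (k = 2).
Possible neighbor pairs: C(2,2) = 1. Edges among them: none → e = 0.
Clustering(Theo) = 0/1.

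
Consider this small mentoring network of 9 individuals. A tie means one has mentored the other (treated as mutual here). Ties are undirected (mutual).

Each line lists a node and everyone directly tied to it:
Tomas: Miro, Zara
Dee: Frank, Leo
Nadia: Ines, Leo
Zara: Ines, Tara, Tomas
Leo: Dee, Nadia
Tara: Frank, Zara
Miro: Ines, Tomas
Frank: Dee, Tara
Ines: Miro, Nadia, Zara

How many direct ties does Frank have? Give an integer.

Frank is directly tied to Dee and Tara. That is 2 neighbors, so the degree of Frank is 2.

2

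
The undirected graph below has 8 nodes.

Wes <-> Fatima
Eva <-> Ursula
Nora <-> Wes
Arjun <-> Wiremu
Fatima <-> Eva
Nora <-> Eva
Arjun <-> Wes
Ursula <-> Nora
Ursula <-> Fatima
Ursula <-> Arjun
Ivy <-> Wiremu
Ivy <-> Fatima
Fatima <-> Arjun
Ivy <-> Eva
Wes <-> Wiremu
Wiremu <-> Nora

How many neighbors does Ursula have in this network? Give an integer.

Ursula is directly tied to Arjun, Eva, Fatima, and Nora. That is 4 neighbors, so the degree of Ursula is 4.

4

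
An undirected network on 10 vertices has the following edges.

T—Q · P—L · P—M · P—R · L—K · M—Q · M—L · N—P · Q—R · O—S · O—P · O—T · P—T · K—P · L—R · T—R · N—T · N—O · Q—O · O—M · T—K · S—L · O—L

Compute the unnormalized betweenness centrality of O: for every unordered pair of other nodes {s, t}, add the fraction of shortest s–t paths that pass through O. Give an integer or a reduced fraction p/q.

20/3

Pairs whose geodesics pass through O — Q–L: 1/3; Q–S: 1; Q–P: 1/4; Q–N: 1/2; L–T: 1/4; L–N: 1/2; S–P: 1/2; S–T: 1; S–M: 1/2; S–N: 1; T–M: 1/3; M–N: 1/2.
All other pairs contribute 0.
Summing the contributions gives betweenness(O) = 20/3.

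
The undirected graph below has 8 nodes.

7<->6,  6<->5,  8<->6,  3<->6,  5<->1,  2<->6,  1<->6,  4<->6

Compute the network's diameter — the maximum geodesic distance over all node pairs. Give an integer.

Eccentricity of each node (its greatest distance to any other): 1:2, 2:2, 3:2, 4:2, 5:2, 6:1, 7:2, 8:2.
The maximum eccentricity is 2, realized for instance by the pair 2–5 via 2 – 6 – 5. So the diameter is 2.

2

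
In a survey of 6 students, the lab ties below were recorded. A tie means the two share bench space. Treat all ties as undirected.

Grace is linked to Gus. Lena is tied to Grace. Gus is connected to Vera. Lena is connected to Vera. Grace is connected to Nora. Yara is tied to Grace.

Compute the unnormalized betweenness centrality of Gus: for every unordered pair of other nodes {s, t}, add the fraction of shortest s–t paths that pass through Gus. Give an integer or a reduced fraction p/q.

3/2

Pairs whose geodesics pass through Gus — Yara–Vera: 1/2; Nora–Vera: 1/2; Vera–Grace: 1/2.
All other pairs contribute 0.
Summing the contributions gives betweenness(Gus) = 3/2.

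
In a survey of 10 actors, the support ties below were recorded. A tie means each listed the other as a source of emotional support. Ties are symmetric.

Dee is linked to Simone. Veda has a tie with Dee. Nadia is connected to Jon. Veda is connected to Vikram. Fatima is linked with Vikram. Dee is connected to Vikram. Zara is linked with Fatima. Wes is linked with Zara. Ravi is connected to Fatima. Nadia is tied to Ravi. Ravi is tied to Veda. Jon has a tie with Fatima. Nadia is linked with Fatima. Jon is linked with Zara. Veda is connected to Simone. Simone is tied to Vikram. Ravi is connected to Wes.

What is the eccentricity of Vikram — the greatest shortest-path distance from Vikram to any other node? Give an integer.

3

Distances from Vikram: Dee:1, Fatima:1, Jon:2, Nadia:2, Ravi:2, Simone:1, Veda:1, Wes:3, Zara:2.
The largest is 3 (to Wes), so the eccentricity of Vikram is 3.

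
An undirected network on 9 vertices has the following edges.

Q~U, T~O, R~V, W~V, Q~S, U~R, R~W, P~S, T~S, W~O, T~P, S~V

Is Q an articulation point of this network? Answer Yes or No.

No

Even without Q, every remaining node can still reach every other (the residual graph is connected), so Q is not a cut vertex.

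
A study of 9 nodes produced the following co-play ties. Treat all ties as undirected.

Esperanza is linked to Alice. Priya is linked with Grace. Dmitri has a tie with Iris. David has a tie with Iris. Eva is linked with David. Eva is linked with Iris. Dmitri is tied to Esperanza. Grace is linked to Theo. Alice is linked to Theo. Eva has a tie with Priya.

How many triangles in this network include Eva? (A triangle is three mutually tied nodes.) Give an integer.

Eva's neighbors: David, Iris, and Priya.
Neighbor pairs that are themselves tied: Eva–David–Iris. Each forms one triangle with Eva, for 1 in total.

1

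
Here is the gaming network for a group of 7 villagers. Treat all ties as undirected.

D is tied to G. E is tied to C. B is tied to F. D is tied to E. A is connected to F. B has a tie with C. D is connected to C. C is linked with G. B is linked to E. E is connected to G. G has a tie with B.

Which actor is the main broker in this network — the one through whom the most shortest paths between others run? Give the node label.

Unnormalized betweenness of each node: A:0, B:8, C:1, D:0, E:1, F:5, G:1.
B has the largest value, 8, making it the main broker — the node through which the most shortest paths run.

B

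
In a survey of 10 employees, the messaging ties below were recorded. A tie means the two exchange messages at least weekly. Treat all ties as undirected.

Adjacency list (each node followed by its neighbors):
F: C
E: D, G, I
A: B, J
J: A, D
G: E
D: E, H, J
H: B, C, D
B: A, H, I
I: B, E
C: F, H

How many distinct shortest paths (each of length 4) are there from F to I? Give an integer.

1

The shortest distance is 4, and the only length-4 path is F–C–H–B–I. So there is exactly 1 shortest path.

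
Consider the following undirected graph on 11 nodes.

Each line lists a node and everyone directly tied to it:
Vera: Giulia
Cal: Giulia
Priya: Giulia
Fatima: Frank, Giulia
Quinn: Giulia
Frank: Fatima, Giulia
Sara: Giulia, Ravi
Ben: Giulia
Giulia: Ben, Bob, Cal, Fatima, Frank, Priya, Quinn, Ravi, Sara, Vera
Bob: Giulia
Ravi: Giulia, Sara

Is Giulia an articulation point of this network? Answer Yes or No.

Removing Giulia leaves {Vera} with no path to {Priya}, so the network splits into 8 components. Giulia is a cut vertex.

Yes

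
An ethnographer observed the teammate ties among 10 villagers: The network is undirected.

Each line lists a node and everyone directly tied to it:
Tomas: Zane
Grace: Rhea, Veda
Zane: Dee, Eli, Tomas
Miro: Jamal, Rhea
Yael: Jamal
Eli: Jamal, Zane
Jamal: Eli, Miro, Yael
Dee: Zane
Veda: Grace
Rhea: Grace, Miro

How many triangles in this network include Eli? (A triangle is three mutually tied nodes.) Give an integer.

Eli's neighbors are Jamal and Zane, but none of them are tied to each other, so no triangle contains Eli.

0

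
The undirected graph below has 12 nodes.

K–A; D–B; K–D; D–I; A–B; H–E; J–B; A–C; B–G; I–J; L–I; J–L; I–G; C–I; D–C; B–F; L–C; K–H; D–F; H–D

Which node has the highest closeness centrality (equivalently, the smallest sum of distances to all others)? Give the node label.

Farness (sum of distances to all others) for each node — A:20, B:18, C:19, D:16, E:32, F:22, G:24, H:22, I:18, J:23, K:22, L:24.
The smallest farness is 16, for D, so D has the highest closeness.

D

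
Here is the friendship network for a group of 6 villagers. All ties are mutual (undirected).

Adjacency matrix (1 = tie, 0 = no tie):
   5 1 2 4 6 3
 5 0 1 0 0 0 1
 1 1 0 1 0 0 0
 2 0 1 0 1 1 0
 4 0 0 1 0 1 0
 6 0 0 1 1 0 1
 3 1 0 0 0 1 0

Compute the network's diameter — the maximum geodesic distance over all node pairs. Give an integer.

Eccentricity of each node (its greatest distance to any other): 1:2, 2:2, 3:2, 4:3, 5:3, 6:2.
The maximum eccentricity is 3, realized for instance by the pair 5–4 via 5 – 1 – 2 – 4. So the diameter is 3.

3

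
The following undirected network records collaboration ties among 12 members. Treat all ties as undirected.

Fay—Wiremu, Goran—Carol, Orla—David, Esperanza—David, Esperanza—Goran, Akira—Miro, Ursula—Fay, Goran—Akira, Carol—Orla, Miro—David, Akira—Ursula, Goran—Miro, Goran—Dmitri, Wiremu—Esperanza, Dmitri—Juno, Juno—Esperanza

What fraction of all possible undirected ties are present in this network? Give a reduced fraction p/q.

There are 16 edges and 12 nodes, so the maximum possible is C(12,2) = 66.
Density = 16/66 = 8/33.

8/33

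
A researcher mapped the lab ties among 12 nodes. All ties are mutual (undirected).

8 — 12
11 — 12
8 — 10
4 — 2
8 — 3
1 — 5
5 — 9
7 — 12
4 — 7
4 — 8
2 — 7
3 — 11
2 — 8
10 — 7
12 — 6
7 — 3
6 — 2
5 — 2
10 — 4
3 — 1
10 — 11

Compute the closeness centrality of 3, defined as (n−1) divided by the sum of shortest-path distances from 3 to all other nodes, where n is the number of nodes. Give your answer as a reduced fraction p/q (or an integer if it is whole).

11/20

Distances from 3: 1:1, 2:2, 4:2, 5:2, 6:3, 7:1, 8:1, 9:3, 10:2, 11:1, 12:2. Sum = 20.
n = 12, so closeness = 11/20.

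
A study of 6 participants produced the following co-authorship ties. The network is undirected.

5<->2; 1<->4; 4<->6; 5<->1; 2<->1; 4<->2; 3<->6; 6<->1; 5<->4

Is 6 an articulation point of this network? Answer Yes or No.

Yes

Removing 6 leaves {1, 2, 4, and 5} with no path to {3}, so the network splits into 2 components. 6 is a cut vertex.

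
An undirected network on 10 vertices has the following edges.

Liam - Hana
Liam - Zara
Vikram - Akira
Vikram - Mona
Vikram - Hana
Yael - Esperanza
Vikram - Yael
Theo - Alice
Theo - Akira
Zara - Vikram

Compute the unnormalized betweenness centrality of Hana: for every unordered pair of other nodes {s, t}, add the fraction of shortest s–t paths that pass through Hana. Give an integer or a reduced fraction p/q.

Pairs whose geodesics pass through Hana — Mona–Liam: 1/2; Esperanza–Liam: 1/2; Theo–Liam: 1/2; Alice–Liam: 1/2; Akira–Liam: 1/2; Liam–Yael: 1/2; Liam–Vikram: 1/2.
All other pairs contribute 0.
Summing the contributions gives betweenness(Hana) = 7/2.

7/2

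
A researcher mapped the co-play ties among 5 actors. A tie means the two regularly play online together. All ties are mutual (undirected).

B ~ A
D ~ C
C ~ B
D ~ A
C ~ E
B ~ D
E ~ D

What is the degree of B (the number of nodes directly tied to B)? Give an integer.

3

B is directly tied to A, C, and D. That is 3 neighbors, so the degree of B is 3.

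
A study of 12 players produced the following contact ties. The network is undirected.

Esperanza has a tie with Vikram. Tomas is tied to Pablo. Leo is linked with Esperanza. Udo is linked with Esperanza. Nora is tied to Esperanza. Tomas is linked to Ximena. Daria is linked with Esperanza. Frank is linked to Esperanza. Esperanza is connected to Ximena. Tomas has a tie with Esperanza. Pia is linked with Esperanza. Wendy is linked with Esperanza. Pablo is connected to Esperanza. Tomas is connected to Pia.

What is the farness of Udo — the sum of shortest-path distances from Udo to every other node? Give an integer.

Distances from Udo: Daria:2, Esperanza:1, Frank:2, Leo:2, Nora:2, Pablo:2, Pia:2, Tomas:2, Vikram:2, Wendy:2, Ximena:2.
Sum = 2 + 1 + 2 + 2 + 2 + 2 + 2 + 2 + 2 + 2 + 2 = 21.

21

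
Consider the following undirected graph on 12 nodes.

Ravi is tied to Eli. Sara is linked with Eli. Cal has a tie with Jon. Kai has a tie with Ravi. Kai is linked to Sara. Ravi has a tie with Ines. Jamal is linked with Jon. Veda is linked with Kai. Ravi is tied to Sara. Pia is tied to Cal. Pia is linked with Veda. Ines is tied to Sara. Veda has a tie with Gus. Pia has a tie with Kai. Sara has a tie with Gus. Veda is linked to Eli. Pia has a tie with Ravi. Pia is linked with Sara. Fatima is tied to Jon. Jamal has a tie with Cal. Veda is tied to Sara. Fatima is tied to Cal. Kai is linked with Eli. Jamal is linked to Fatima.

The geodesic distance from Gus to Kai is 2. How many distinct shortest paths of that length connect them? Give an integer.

The shortest distance is 2. The length-2 paths are: Gus–Sara–Kai; Gus–Veda–Kai.
That gives 2 distinct shortest paths.

2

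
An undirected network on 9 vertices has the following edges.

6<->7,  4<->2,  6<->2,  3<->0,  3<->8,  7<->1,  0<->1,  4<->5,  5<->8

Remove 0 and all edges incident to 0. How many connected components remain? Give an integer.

1

0's neighbors (1 and 3) remain reachable from one another through other ties, so the rest of the network stays in one piece.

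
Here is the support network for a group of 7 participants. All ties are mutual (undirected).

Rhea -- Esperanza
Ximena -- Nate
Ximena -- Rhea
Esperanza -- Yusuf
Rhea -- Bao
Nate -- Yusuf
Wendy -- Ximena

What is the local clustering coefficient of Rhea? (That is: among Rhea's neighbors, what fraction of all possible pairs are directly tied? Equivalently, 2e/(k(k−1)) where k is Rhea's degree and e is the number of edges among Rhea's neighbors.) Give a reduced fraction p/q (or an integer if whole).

0

Rhea's neighbors: Bao, Esperanza, and Ximena (k = 3).
Possible neighbor pairs: C(3,2) = 3. Edges among them: none → e = 0.
Clustering(Rhea) = 0/3 = 0.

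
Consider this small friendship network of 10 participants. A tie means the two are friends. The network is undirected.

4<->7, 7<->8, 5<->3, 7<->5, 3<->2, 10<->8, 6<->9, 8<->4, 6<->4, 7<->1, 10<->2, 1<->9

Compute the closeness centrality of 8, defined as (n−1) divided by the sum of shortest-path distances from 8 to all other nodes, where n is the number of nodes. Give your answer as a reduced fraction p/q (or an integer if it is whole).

9/17

Distances from 8: 1:2, 2:2, 3:3, 4:1, 5:2, 6:2, 7:1, 9:3, 10:1. Sum = 17.
n = 10, so closeness = 9/17.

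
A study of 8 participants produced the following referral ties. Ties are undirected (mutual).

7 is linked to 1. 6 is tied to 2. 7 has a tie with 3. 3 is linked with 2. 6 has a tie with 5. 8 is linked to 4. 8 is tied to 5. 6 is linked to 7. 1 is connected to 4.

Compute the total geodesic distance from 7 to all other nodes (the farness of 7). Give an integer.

12

Distances from 7: 1:1, 2:2, 3:1, 4:2, 5:2, 6:1, 8:3.
Sum = 1 + 2 + 1 + 2 + 2 + 1 + 3 = 12.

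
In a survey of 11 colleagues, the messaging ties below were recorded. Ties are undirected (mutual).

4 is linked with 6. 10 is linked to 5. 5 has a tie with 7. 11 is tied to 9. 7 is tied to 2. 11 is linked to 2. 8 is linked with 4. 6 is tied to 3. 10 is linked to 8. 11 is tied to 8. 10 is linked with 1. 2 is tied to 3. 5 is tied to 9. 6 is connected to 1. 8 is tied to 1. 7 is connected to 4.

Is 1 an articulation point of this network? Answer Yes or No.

Even without 1, every remaining node can still reach every other (the residual graph is connected), so 1 is not a cut vertex.

No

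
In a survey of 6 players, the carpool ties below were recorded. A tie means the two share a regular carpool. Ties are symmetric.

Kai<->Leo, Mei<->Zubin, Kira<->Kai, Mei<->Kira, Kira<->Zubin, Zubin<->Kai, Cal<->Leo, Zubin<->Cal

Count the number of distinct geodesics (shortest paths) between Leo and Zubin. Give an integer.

2

The shortest distance is 2. The length-2 paths are: Leo–Kai–Zubin; Leo–Cal–Zubin.
That gives 2 distinct shortest paths.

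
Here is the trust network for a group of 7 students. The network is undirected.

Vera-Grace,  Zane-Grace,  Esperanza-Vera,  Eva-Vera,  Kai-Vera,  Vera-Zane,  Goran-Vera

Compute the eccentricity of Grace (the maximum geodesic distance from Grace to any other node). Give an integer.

2

Distances from Grace: Esperanza:2, Eva:2, Goran:2, Kai:2, Vera:1, Zane:1.
The largest is 2 (to Eva, Kai, Esperanza, and Goran), so the eccentricity of Grace is 2.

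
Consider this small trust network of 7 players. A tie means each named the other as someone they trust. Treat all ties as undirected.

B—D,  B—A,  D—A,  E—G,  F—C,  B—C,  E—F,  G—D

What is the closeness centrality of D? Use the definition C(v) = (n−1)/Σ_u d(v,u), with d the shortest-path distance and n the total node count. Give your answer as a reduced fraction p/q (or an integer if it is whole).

3/5

Distances from D: A:1, B:1, C:2, E:2, F:3, G:1. Sum = 10.
n = 7, so closeness = 6/10 = 3/5.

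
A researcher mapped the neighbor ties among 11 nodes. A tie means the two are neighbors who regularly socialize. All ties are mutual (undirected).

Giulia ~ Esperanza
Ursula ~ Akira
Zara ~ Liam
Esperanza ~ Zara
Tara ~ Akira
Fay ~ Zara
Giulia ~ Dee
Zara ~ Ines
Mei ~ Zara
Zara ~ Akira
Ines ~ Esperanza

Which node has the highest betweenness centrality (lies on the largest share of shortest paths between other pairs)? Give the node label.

Unnormalized betweenness of each node: Akira:17, Dee:0, Esperanza:16, Fay:0, Giulia:9, Ines:0, Liam:0, Mei:0, Tara:0, Ursula:0, Zara:36.
Zara has the largest value, 36, making it the main broker — the node through which the most shortest paths run.

Zara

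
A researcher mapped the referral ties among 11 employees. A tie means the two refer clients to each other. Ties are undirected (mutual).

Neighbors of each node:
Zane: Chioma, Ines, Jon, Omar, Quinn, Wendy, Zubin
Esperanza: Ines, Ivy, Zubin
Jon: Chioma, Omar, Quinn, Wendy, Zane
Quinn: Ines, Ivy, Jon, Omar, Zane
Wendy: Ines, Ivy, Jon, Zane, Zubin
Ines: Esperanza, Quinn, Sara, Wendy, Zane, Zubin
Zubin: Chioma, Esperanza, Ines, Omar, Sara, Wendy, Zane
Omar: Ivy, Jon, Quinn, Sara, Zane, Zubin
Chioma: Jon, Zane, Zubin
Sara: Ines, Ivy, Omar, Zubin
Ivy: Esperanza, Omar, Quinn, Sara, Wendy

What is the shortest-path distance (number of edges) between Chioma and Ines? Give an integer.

2

One shortest route is Chioma – Zane – Ines, which uses 2 edges, and Chioma and Ines are not directly tied, so nothing shorter exists. So d(Chioma,Ines) = 2.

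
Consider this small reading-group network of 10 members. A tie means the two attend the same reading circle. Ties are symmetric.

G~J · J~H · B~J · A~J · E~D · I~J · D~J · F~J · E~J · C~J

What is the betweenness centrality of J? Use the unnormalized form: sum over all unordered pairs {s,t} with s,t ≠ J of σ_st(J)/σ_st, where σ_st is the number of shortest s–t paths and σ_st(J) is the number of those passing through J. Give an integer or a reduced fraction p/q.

Pairs whose geodesics pass through J — E–G: 1; E–H: 1; E–B: 1; E–C: 1; E–I: 1; E–F: 1; E–A: 1; G–H: 1; G–B: 1; G–C: 1; G–I: 1; G–D: 1; G–F: 1; G–A: 1 … (+21 more pairs).
All other pairs contribute 0.
Summing the contributions gives betweenness(J) = 35.

35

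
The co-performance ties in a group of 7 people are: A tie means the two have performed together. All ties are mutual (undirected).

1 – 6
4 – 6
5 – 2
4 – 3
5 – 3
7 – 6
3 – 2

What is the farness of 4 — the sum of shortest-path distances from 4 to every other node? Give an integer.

Distances from 4: 1:2, 2:2, 3:1, 5:2, 6:1, 7:2.
Sum = 2 + 2 + 1 + 2 + 1 + 2 = 10.

10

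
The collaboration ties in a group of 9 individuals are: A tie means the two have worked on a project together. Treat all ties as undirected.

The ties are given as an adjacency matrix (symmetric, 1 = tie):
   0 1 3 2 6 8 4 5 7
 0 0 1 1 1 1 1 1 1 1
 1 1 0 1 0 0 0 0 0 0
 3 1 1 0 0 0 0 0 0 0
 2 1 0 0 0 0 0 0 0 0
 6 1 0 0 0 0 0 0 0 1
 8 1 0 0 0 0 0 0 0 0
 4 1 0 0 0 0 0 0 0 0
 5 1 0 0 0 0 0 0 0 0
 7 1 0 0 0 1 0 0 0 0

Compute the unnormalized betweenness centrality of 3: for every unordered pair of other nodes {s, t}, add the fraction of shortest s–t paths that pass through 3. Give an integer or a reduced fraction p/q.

No shortest path between any pair of other nodes passes through 3.
Summing the contributions gives betweenness(3) = 0.

0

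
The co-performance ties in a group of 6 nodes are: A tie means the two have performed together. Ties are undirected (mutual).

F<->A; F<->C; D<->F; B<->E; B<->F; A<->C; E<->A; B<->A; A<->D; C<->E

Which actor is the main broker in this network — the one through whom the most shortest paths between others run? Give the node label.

Unnormalized betweenness of each node: A:8/3, B:1/3, C:1/3, D:0, E:1/3, F:4/3.
A has the largest value, 8/3, making it the main broker — the node through which the most shortest paths run.

A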